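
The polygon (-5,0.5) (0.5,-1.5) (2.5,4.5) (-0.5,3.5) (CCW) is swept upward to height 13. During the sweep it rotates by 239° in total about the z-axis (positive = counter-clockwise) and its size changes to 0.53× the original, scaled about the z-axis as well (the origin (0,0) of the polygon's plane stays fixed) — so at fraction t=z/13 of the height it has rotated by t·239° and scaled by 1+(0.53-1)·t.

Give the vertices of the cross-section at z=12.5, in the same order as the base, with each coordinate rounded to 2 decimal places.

t = z/height = 12.5/13 = 0.961538
s = 1 + (scale-1)·z/height = 1 + (0.53-1)·12.5/13 = 0.548077
θ = twist·z/height = 239°·12.5/13 = 229.8077° = 4.010901 rad
cos θ = -0.645355, sin θ = -0.763883 (intermediates below are computed at full precision and shown rounded to 5 d.p.)
v1: (-5,0.5) → rotate → (3.60872,3.49674) → ×s → (1.97785,1.91648) → (1.98,1.92)
v2: (0.5,-1.5) → rotate → (-1.46850,0.58609) → ×s → (-0.80485,0.32122) → (-0.80,0.32)
v3: (2.5,4.5) → rotate → (1.82408,-4.81380) → ×s → (0.99974,-2.63834) → (1.00,-2.64)
v4: (-0.5,3.5) → rotate → (2.99627,-1.87680) → ×s → (1.64218,-1.02863) → (1.64,-1.03)

Cross-section at z=12.5: (1.98,1.92) (-0.80,0.32) (1.00,-2.64) (1.64,-1.03)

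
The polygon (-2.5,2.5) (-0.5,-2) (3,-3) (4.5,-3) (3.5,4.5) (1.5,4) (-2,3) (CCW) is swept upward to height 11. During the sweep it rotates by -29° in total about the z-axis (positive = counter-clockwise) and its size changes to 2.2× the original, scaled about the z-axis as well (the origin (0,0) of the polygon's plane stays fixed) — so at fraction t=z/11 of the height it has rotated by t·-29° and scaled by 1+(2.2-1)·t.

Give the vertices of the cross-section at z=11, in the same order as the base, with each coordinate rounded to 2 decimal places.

t = z/height = 11/11 = 1
s = 1 + (scale-1)·z/height = 1 + (2.2-1)·11/11 = 2.200000
θ = twist·z/height = -29°·11/11 = -29.0000° = -0.506145 rad
cos θ = 0.874620, sin θ = -0.484810 (intermediates below are computed at full precision and shown rounded to 5 d.p.)
v1: (-2.5,2.5) → rotate → (-0.97453,3.39857) → ×s → (-2.14396,7.47686) → (-2.14,7.48)
v2: (-0.5,-2) → rotate → (-1.40693,-1.50683) → ×s → (-3.09524,-3.31504) → (-3.10,-3.32)
v3: (3,-3) → rotate → (1.16943,-4.07829) → ×s → (2.57275,-8.97223) → (2.57,-8.97)
v4: (4.5,-3) → rotate → (2.48136,-4.80550) → ×s → (5.45899,-10.57211) → (5.46,-10.57)
v5: (3.5,4.5) → rotate → (5.24281,2.23896) → ×s → (11.53419,4.92570) → (11.53,4.93)
v6: (1.5,4) → rotate → (3.25117,2.77126) → ×s → (7.15257,6.09678) → (7.15,6.10)
v7: (-2,3) → rotate → (-0.29481,3.59348) → ×s → (-0.64858,7.90565) → (-0.65,7.91)

Cross-section at z=11: (-2.14,7.48) (-3.10,-3.32) (2.57,-8.97) (5.46,-10.57) (11.53,4.93) (7.15,6.10) (-0.65,7.91)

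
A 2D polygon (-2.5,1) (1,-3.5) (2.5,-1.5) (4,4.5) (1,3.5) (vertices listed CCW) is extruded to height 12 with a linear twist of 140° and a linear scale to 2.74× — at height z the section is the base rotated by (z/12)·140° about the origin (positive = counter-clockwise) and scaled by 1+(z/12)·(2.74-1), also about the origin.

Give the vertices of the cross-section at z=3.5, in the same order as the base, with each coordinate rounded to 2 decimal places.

t = z/height = 3.5/12 = 0.291667
s = 1 + (scale-1)·z/height = 1 + (2.74-1)·3.5/12 = 1.507500
θ = twist·z/height = 140°·3.5/12 = 40.8333° = 0.712676 rad
cos θ = 0.756615, sin θ = 0.653861 (intermediates below are computed at full precision and shown rounded to 5 d.p.)
v1: (-2.5,1) → rotate → (-2.54540,-0.87804) → ×s → (-3.83719,-1.32364) → (-3.84,-1.32)
v2: (1,-3.5) → rotate → (3.04513,-1.99429) → ×s → (4.59053,-3.00639) → (4.59,-3.01)
v3: (2.5,-1.5) → rotate → (2.87233,0.49973) → ×s → (4.33003,0.75334) → (4.33,0.75)
v4: (4,4.5) → rotate → (0.08409,6.02021) → ×s → (0.12676,9.07547) → (0.13,9.08)
v5: (1,3.5) → rotate → (-1.53190,3.30201) → ×s → (-2.30934,4.97778) → (-2.31,4.98)

Cross-section at z=3.5: (-3.84,-1.32) (4.59,-3.01) (4.33,0.75) (0.13,9.08) (-2.31,4.98)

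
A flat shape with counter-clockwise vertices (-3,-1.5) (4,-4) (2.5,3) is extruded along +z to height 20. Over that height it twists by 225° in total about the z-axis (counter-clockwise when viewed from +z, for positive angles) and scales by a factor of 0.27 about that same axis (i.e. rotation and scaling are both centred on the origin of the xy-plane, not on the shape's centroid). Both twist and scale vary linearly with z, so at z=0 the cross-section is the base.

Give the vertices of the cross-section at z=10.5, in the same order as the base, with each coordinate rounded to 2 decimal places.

t = z/height = 10.5/20 = 0.525
s = 1 + (scale-1)·z/height = 1 + (0.27-1)·10.5/20 = 0.616750
θ = twist·z/height = 225°·10.5/20 = 118.1250° = 2.061670 rad
cos θ = -0.471397, sin θ = 0.881921 (intermediates below are computed at full precision and shown rounded to 5 d.p.)
v1: (-3,-1.5) → rotate → (2.73707,-1.93867) → ×s → (1.68809,-1.19567) → (1.69,-1.20)
v2: (4,-4) → rotate → (1.64210,5.41327) → ×s → (1.01276,3.33864) → (1.01,3.34)
v3: (2.5,3) → rotate → (-3.82426,0.79061) → ×s → (-2.35861,0.48761) → (-2.36,0.49)

Cross-section at z=10.5: (1.69,-1.20) (1.01,3.34) (-2.36,0.49)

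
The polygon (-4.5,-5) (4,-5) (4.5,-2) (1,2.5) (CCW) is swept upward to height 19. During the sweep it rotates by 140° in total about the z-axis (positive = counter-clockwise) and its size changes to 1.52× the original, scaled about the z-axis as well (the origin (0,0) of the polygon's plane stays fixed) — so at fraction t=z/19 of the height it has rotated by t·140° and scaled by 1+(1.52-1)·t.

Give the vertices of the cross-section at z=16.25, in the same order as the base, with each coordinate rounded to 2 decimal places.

t = z/height = 16.25/19 = 0.855263
s = 1 + (scale-1)·z/height = 1 + (1.52-1)·16.25/19 = 1.444737
θ = twist·z/height = 140°·16.25/19 = 119.7368° = 2.089802 rad
cos θ = -0.496017, sin θ = 0.868313 (intermediates below are computed at full precision and shown rounded to 5 d.p.)
v1: (-4.5,-5) → rotate → (6.57364,-1.42732) → ×s → (9.49718,-2.06210) → (9.50,-2.06)
v2: (4,-5) → rotate → (2.35750,5.95334) → ×s → (3.40596,8.60100) → (3.41,8.60)
v3: (4.5,-2) → rotate → (-0.49545,4.89944) → ×s → (-0.71580,7.07840) → (-0.72,7.08)
v4: (1,2.5) → rotate → (-2.66680,-0.37173) → ×s → (-3.85282,-0.53705) → (-3.85,-0.54)

Cross-section at z=16.25: (9.50,-2.06) (3.41,8.60) (-0.72,7.08) (-3.85,-0.54)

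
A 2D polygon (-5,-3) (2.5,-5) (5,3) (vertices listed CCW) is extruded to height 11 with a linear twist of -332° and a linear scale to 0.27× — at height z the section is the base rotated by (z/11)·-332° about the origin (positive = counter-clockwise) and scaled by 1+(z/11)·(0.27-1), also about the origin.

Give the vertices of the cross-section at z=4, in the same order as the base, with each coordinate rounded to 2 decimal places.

t = z/height = 4/11 = 0.363636
s = 1 + (scale-1)·z/height = 1 + (0.27-1)·4/11 = 0.734545
θ = twist·z/height = -332°·4/11 = -120.7273° = -2.107088 rad
cos θ = -0.510952, sin θ = -0.859609 (intermediates below are computed at full precision and shown rounded to 5 d.p.)
v1: (-5,-3) → rotate → (-0.02407,5.83090) → ×s → (-0.01768,4.28306) → (-0.02,4.28)
v2: (2.5,-5) → rotate → (-5.57543,0.40574) → ×s → (-4.09540,0.29803) → (-4.10,0.30)
v3: (5,3) → rotate → (0.02407,-5.83090) → ×s → (0.01768,-4.28306) → (0.02,-4.28)

Cross-section at z=4: (-0.02,4.28) (-4.10,0.30) (0.02,-4.28)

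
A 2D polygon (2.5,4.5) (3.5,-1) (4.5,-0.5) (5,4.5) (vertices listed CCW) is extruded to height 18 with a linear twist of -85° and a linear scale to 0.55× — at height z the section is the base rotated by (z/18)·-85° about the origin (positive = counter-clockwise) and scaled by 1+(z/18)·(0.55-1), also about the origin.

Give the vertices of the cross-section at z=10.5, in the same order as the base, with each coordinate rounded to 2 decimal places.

Cross-section at z=10.5: (3.72,0.75) (1.11,-2.44) (1.87,-2.77) (4.92,-0.66)

t = z/height = 10.5/18 = 0.583333
s = 1 + (scale-1)·z/height = 1 + (0.55-1)·10.5/18 = 0.737500
θ = twist·z/height = -85°·10.5/18 = -49.5833° = -0.865392 rad
cos θ = 0.648341, sin θ = -0.761350 (intermediates below are computed at full precision and shown rounded to 5 d.p.)
v1: (2.5,4.5) → rotate → (5.04693,1.01416) → ×s → (3.72211,0.74794) → (3.72,0.75)
v2: (3.5,-1) → rotate → (1.50785,-3.31307) → ×s → (1.11204,-2.44339) → (1.11,-2.44)
v3: (4.5,-0.5) → rotate → (2.53686,-3.75024) → ×s → (1.87094,-2.76581) → (1.87,-2.77)
v4: (5,4.5) → rotate → (6.66778,-0.88921) → ×s → (4.91749,-0.65579) → (4.92,-0.66)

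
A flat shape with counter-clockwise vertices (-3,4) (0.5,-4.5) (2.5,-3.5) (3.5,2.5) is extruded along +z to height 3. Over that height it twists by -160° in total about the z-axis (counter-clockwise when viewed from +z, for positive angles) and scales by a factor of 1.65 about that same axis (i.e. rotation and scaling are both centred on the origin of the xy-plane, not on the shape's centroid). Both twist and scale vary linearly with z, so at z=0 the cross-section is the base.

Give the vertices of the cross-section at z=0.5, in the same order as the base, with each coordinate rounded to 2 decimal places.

t = z/height = 0.5/3 = 0.166667
s = 1 + (scale-1)·z/height = 1 + (1.65-1)·0.5/3 = 1.108333
θ = twist·z/height = -160°·0.5/3 = -26.6667° = -0.465421 rad
cos θ = 0.893633, sin θ = -0.448799 (intermediates below are computed at full precision and shown rounded to 5 d.p.)
v1: (-3,4) → rotate → (-0.88570,4.92093) → ×s → (-0.98165,5.45403) → (-0.98,5.45)
v2: (0.5,-4.5) → rotate → (-1.57278,-4.24575) → ×s → (-1.74316,-4.70570) → (-1.74,-4.71)
v3: (2.5,-3.5) → rotate → (0.66328,-4.24971) → ×s → (0.73514,-4.71010) → (0.74,-4.71)
v4: (3.5,2.5) → rotate → (4.24971,0.66328) → ×s → (4.71010,0.73514) → (4.71,0.74)

Cross-section at z=0.5: (-0.98,5.45) (-1.74,-4.71) (0.74,-4.71) (4.71,0.74)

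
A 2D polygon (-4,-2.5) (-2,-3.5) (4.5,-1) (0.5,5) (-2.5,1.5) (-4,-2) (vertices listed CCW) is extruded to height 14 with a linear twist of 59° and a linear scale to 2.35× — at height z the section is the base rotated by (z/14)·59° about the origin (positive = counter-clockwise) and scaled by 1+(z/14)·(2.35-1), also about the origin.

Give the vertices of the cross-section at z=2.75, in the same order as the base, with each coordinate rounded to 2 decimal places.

t = z/height = 2.75/14 = 0.196429
s = 1 + (scale-1)·z/height = 1 + (2.35-1)·2.75/14 = 1.265179
θ = twist·z/height = 59°·2.75/14 = 11.5893° = 0.202271 rad
cos θ = 0.979613, sin θ = 0.200895 (intermediates below are computed at full precision and shown rounded to 5 d.p.)
v1: (-4,-2.5) → rotate → (-3.41621,-3.25261) → ×s → (-4.32212,-4.11513) → (-4.32,-4.12)
v2: (-2,-3.5) → rotate → (-1.25609,-3.83043) → ×s → (-1.58918,-4.84618) → (-1.59,-4.85)
v3: (4.5,-1) → rotate → (4.60915,-0.07559) → ×s → (5.83140,-0.09563) → (5.83,-0.10)
v4: (0.5,5) → rotate → (-0.51467,4.99851) → ×s → (-0.65115,6.32401) → (-0.65,6.32)
v5: (-2.5,1.5) → rotate → (-2.75037,0.96718) → ×s → (-3.47971,1.22366) → (-3.48,1.22)
v6: (-4,-2) → rotate → (-3.51666,-2.76280) → ×s → (-4.44921,-3.49544) → (-4.45,-3.50)

Cross-section at z=2.75: (-4.32,-4.12) (-1.59,-4.85) (5.83,-0.10) (-0.65,6.32) (-3.48,1.22) (-4.45,-3.50)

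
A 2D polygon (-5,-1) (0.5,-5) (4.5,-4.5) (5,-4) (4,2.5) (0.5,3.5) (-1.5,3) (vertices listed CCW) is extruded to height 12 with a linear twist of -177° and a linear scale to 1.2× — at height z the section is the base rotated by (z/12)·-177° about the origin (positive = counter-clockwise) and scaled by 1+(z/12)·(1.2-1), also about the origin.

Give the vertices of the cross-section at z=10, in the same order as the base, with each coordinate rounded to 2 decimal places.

t = z/height = 10/12 = 0.833333
s = 1 + (scale-1)·z/height = 1 + (1.2-1)·10/12 = 1.166667
θ = twist·z/height = -177°·10/12 = -147.5000° = -2.574361 rad
cos θ = -0.843391, sin θ = -0.537300 (intermediates below are computed at full precision and shown rounded to 5 d.p.)
v1: (-5,-1) → rotate → (3.67966,3.52989) → ×s → (4.29293,4.11820) → (4.29,4.12)
v2: (0.5,-5) → rotate → (-3.10819,3.94831) → ×s → (-3.62623,4.60636) → (-3.63,4.61)
v3: (4.5,-4.5) → rotate → (-6.21311,1.37741) → ×s → (-7.24863,1.60698) → (-7.25,1.61)
v4: (5,-4) → rotate → (-6.36616,0.68707) → ×s → (-7.42718,0.80158) → (-7.43,0.80)
v5: (4,2.5) → rotate → (-2.03032,-4.25768) → ×s → (-2.36870,-4.96729) → (-2.37,-4.97)
v6: (0.5,3.5) → rotate → (1.45885,-3.22052) → ×s → (1.70200,-3.75727) → (1.70,-3.76)
v7: (-1.5,3) → rotate → (2.87699,-1.72422) → ×s → (3.35648,-2.01160) → (3.36,-2.01)

Cross-section at z=10: (4.29,4.12) (-3.63,4.61) (-7.25,1.61) (-7.43,0.80) (-2.37,-4.97) (1.70,-3.76) (3.36,-2.01)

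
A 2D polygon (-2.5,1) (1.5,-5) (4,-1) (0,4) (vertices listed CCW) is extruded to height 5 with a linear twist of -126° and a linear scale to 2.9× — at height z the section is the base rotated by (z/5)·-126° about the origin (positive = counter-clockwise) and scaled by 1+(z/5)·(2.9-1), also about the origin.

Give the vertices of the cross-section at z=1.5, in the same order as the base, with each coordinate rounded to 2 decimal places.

t = z/height = 1.5/5 = 0.3
s = 1 + (scale-1)·z/height = 1 + (2.9-1)·1.5/5 = 1.570000
θ = twist·z/height = -126°·1.5/5 = -37.8000° = -0.659734 rad
cos θ = 0.790155, sin θ = -0.612907 (intermediates below are computed at full precision and shown rounded to 5 d.p.)
v1: (-2.5,1) → rotate → (-1.36248,2.32242) → ×s → (-2.13909,3.64620) → (-2.14,3.65)
v2: (1.5,-5) → rotate → (-1.87930,-4.87014) → ×s → (-2.95051,-7.64611) → (-2.95,-7.65)
v3: (4,-1) → rotate → (2.54771,-3.24178) → ×s → (3.99991,-5.08960) → (4.00,-5.09)
v4: (0,4) → rotate → (2.45163,3.16062) → ×s → (3.84906,4.96217) → (3.85,4.96)

Cross-section at z=1.5: (-2.14,3.65) (-2.95,-7.65) (4.00,-5.09) (3.85,4.96)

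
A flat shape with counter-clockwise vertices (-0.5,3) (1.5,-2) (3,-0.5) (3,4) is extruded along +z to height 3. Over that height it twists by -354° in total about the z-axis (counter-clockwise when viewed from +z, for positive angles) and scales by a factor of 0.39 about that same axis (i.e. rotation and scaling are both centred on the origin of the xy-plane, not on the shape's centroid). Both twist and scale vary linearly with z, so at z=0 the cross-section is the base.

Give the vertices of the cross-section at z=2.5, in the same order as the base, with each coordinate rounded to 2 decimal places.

t = z/height = 2.5/3 = 0.833333
s = 1 + (scale-1)·z/height = 1 + (0.39-1)·2.5/3 = 0.491667
θ = twist·z/height = -354°·2.5/3 = -295.0000° = -5.148721 rad
cos θ = 0.422618, sin θ = 0.906308 (intermediates below are computed at full precision and shown rounded to 5 d.p.)
v1: (-0.5,3) → rotate → (-2.93023,0.81470) → ×s → (-1.44070,0.40056) → (-1.44,0.40)
v2: (1.5,-2) → rotate → (2.44654,0.51423) → ×s → (1.20288,0.25283) → (1.20,0.25)
v3: (3,-0.5) → rotate → (1.72101,2.50761) → ×s → (0.84616,1.23291) → (0.85,1.23)
v4: (3,4) → rotate → (-2.35738,4.40940) → ×s → (-1.15904,2.16795) → (-1.16,2.17)

Cross-section at z=2.5: (-1.44,0.40) (1.20,0.25) (0.85,1.23) (-1.16,2.17)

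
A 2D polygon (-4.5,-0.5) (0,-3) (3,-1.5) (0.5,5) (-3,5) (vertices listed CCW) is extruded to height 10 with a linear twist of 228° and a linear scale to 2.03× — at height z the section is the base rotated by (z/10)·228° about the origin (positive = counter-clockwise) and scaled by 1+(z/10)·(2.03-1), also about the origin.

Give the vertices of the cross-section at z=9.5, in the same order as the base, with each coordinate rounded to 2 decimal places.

Cross-section at z=9.5: (6.56,6.10) (-3.54,4.77) (-6.53,-1.16) (5.10,-8.53) (10.66,-4.40)

t = z/height = 9.5/10 = 0.95
s = 1 + (scale-1)·z/height = 1 + (2.03-1)·9.5/10 = 1.978500
θ = twist·z/height = 228°·9.5/10 = 216.6000° = 3.780383 rad
cos θ = -0.802817, sin θ = -0.596225 (intermediates below are computed at full precision and shown rounded to 5 d.p.)
v1: (-4.5,-0.5) → rotate → (3.31457,3.08442) → ×s → (6.55787,6.10253) → (6.56,6.10)
v2: (0,-3) → rotate → (-1.78867,2.40845) → ×s → (-3.53889,4.76512) → (-3.54,4.77)
v3: (3,-1.5) → rotate → (-3.30279,-0.58445) → ×s → (-6.53457,-1.15633) → (-6.53,-1.16)
v4: (0.5,5) → rotate → (2.57972,-4.31220) → ×s → (5.10397,-8.53169) → (5.10,-8.53)
v5: (-3,5) → rotate → (5.38958,-2.22541) → ×s → (10.66328,-4.40298) → (10.66,-4.40)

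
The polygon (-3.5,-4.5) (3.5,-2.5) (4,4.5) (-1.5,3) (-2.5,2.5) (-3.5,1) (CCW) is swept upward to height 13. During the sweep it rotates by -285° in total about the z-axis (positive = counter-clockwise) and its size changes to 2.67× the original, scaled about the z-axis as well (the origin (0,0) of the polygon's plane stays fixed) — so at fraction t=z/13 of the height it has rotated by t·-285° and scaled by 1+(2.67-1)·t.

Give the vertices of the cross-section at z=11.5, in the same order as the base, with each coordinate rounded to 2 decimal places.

t = z/height = 11.5/13 = 0.884615
s = 1 + (scale-1)·z/height = 1 + (2.67-1)·11.5/13 = 2.477308
θ = twist·z/height = -285°·11.5/13 = -252.1154° = -4.400244 rad
cos θ = -0.307101, sin θ = 0.951677 (intermediates below are computed at full precision and shown rounded to 5 d.p.)
v1: (-3.5,-4.5) → rotate → (5.35740,-1.94891) → ×s → (13.27193,-4.82806) → (13.27,-4.83)
v2: (3.5,-2.5) → rotate → (1.30434,4.09862) → ×s → (3.23125,10.15355) → (3.23,10.15)
v3: (4,4.5) → rotate → (-5.51095,2.42475) → ×s → (-13.65232,6.00686) → (-13.65,6.01)
v4: (-1.5,3) → rotate → (-2.39438,-2.34882) → ×s → (-5.93161,-5.81875) → (-5.93,-5.82)
v5: (-2.5,2.5) → rotate → (-1.61144,-3.14694) → ×s → (-3.99203,-7.79595) → (-3.99,-7.80)
v6: (-3.5,1) → rotate → (0.12318,-3.63797) → ×s → (0.30515,-9.01237) → (0.31,-9.01)

Cross-section at z=11.5: (13.27,-4.83) (3.23,10.15) (-13.65,6.01) (-5.93,-5.82) (-3.99,-7.80) (0.31,-9.01)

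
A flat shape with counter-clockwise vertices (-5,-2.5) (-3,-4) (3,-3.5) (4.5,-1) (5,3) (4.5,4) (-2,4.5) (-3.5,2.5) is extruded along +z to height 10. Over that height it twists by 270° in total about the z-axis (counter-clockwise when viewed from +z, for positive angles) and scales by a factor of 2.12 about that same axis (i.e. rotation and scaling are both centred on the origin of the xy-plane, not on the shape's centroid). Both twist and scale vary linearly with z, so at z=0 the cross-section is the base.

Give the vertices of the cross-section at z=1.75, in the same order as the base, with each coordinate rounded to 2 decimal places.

Cross-section at z=1.75: (-1.86,-6.42) (1.08,-5.88) (5.51,-0.21) (4.53,3.14) (1.42,6.83) (0.14,7.20) (-5.58,1.90) (-5.04,-1.04)

t = z/height = 1.75/10 = 0.175
s = 1 + (scale-1)·z/height = 1 + (2.12-1)·1.75/10 = 1.196000
θ = twist·z/height = 270°·1.75/10 = 47.2500° = 0.824668 rad
cos θ = 0.678801, sin θ = 0.734323 (intermediates below are computed at full precision and shown rounded to 5 d.p.)
v1: (-5,-2.5) → rotate → (-1.55820,-5.36861) → ×s → (-1.86360,-6.42086) → (-1.86,-6.42)
v2: (-3,-4) → rotate → (0.90089,-4.91817) → ×s → (1.07746,-5.88213) → (1.08,-5.88)
v3: (3,-3.5) → rotate → (4.60653,-0.17284) → ×s → (5.50941,-0.20671) → (5.51,-0.21)
v4: (4.5,-1) → rotate → (3.78893,2.62565) → ×s → (4.53156,3.14028) → (4.53,3.14)
v5: (5,3) → rotate → (1.19104,5.70801) → ×s → (1.42448,6.82679) → (1.42,6.83)
v6: (4.5,4) → rotate → (0.11731,6.01965) → ×s → (0.14031,7.19951) → (0.14,7.20)
v7: (-2,4.5) → rotate → (-4.66205,1.58596) → ×s → (-5.57582,1.89681) → (-5.58,1.90)
v8: (-3.5,2.5) → rotate → (-4.21161,-0.87313) → ×s → (-5.03708,-1.04426) → (-5.04,-1.04)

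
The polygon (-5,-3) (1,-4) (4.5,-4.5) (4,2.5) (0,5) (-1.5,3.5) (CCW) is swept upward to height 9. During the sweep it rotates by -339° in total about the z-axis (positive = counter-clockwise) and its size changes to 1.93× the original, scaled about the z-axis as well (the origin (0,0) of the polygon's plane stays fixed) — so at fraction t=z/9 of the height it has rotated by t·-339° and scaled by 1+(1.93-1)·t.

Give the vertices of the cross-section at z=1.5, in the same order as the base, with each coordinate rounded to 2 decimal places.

t = z/height = 1.5/9 = 0.166667
s = 1 + (scale-1)·z/height = 1 + (1.93-1)·1.5/9 = 1.155000
θ = twist·z/height = -339°·1.5/9 = -56.5000° = -0.986111 rad
cos θ = 0.551937, sin θ = -0.833886 (intermediates below are computed at full precision and shown rounded to 5 d.p.)
v1: (-5,-3) → rotate → (-5.26134,2.51362) → ×s → (-6.07685,2.90323) → (-6.08,2.90)
v2: (1,-4) → rotate → (-2.78361,-3.04163) → ×s → (-3.21507,-3.51309) → (-3.22,-3.51)
v3: (4.5,-4.5) → rotate → (-1.26877,-6.23620) → ×s → (-1.46543,-7.20281) → (-1.47,-7.20)
v4: (4,2.5) → rotate → (4.29246,-1.95570) → ×s → (4.95779,-2.25883) → (4.96,-2.26)
v5: (0,5) → rotate → (4.16943,2.75968) → ×s → (4.81569,3.18744) → (4.82,3.19)
v6: (-1.5,3.5) → rotate → (2.09069,3.18261) → ×s → (2.41475,3.67591) → (2.41,3.68)

Cross-section at z=1.5: (-6.08,2.90) (-3.22,-3.51) (-1.47,-7.20) (4.96,-2.26) (4.82,3.19) (2.41,3.68)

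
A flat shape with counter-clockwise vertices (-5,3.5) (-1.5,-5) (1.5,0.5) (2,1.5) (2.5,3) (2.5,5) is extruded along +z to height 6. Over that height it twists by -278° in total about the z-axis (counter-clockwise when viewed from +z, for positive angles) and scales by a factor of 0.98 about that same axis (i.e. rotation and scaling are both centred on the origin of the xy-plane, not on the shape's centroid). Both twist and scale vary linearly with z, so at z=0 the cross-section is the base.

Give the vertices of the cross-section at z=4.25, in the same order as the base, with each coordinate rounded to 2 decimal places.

t = z/height = 4.25/6 = 0.708333
s = 1 + (scale-1)·z/height = 1 + (0.98-1)·4.25/6 = 0.985833
θ = twist·z/height = -278°·4.25/6 = -196.9167° = -3.436844 rad
cos θ = -0.956729, sin θ = 0.290981 (intermediates below are computed at full precision and shown rounded to 5 d.p.)
v1: (-5,3.5) → rotate → (3.76521,-4.80345) → ×s → (3.71187,-4.73541) → (3.71,-4.74)
v2: (-1.5,-5) → rotate → (2.89000,4.34717) → ×s → (2.84905,4.28559) → (2.85,4.29)
v3: (1.5,0.5) → rotate → (-1.58058,-0.04189) → ×s → (-1.55819,-0.04130) → (-1.56,-0.04)
v4: (2,1.5) → rotate → (-2.34993,-0.85313) → ×s → (-2.31664,-0.84105) → (-2.32,-0.84)
v5: (2.5,3) → rotate → (-3.26476,-2.14274) → ×s → (-3.21851,-2.11238) → (-3.22,-2.11)
v6: (2.5,5) → rotate → (-3.84672,-4.05619) → ×s → (-3.79223,-3.99873) → (-3.79,-4.00)

Cross-section at z=4.25: (3.71,-4.74) (2.85,4.29) (-1.56,-0.04) (-2.32,-0.84) (-3.22,-2.11) (-3.79,-4.00)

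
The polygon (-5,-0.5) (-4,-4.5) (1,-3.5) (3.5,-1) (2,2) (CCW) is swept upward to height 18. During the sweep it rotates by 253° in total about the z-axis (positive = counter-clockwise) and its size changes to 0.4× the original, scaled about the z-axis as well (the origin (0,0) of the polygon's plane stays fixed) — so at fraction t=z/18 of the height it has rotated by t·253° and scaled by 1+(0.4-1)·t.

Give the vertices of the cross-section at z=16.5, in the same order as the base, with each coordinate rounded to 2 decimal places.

Cross-section at z=16.5: (1.21,1.91) (-0.48,2.67) (-1.52,0.62) (-1.33,-0.96) (0.15,-1.26)

t = z/height = 16.5/18 = 0.916667
s = 1 + (scale-1)·z/height = 1 + (0.4-1)·16.5/18 = 0.450000
θ = twist·z/height = 253°·16.5/18 = 231.9167° = 4.047709 rad
cos θ = -0.616807, sin θ = -0.787114 (intermediates below are computed at full precision and shown rounded to 5 d.p.)
v1: (-5,-0.5) → rotate → (2.69048,4.24398) → ×s → (1.21071,1.90979) → (1.21,1.91)
v2: (-4,-4.5) → rotate → (-1.07479,5.92409) → ×s → (-0.48365,2.66584) → (-0.48,2.67)
v3: (1,-3.5) → rotate → (-3.37171,1.37171) → ×s → (-1.51727,0.61727) → (-1.52,0.62)
v4: (3.5,-1) → rotate → (-2.94594,-2.13809) → ×s → (-1.32567,-0.96214) → (-1.33,-0.96)
v5: (2,2) → rotate → (0.34062,-2.80784) → ×s → (0.15328,-1.26353) → (0.15,-1.26)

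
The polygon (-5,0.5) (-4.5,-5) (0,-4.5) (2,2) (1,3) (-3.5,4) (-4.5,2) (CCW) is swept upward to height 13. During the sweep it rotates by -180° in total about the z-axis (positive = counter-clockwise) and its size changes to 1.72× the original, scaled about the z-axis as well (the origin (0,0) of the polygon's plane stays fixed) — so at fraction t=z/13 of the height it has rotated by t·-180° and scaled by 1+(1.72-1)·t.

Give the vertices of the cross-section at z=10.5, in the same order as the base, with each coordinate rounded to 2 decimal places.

Cross-section at z=10.5: (6.96,3.84) (1.37,10.55) (-4.04,5.86) (-0.81,-4.40) (1.39,-4.80) (8.15,-2.06) (7.65,1.44)

t = z/height = 10.5/13 = 0.807692
s = 1 + (scale-1)·z/height = 1 + (1.72-1)·10.5/13 = 1.581538
θ = twist·z/height = -180°·10.5/13 = -145.3846° = -2.537440 rad
cos θ = -0.822984, sin θ = -0.568065 (intermediates below are computed at full precision and shown rounded to 5 d.p.)
v1: (-5,0.5) → rotate → (4.39895,2.42883) → ×s → (6.95711,3.84129) → (6.96,3.84)
v2: (-4.5,-5) → rotate → (0.86310,6.67121) → ×s → (1.36503,10.55078) → (1.37,10.55)
v3: (0,-4.5) → rotate → (-2.55629,3.70343) → ×s → (-4.04287,5.85711) → (-4.04,5.86)
v4: (2,2) → rotate → (-0.50984,-2.78210) → ×s → (-0.80633,-4.39999) → (-0.81,-4.40)
v5: (1,3) → rotate → (0.88121,-3.03702) → ×s → (1.39367,-4.80316) → (1.39,-4.80)
v6: (-3.5,4) → rotate → (5.15270,-1.30371) → ×s → (8.14920,-2.06187) → (8.15,-2.06)
v7: (-4.5,2) → rotate → (4.83956,0.91032) → ×s → (7.65395,1.43971) → (7.65,1.44)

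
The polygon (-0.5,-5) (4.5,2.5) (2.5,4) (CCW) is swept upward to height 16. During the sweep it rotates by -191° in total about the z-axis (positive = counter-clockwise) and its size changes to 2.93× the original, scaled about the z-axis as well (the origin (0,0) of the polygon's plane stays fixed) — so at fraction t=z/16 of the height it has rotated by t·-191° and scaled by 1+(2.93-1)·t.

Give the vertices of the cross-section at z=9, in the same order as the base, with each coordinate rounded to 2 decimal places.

t = z/height = 9/16 = 0.5625
s = 1 + (scale-1)·z/height = 1 + (2.93-1)·9/16 = 2.085625
θ = twist·z/height = -191°·9/16 = -107.4375° = -1.875138 rad
cos θ = -0.299665, sin θ = -0.954044 (intermediates below are computed at full precision and shown rounded to 5 d.p.)
v1: (-0.5,-5) → rotate → (-4.62039,1.97535) → ×s → (-9.63640,4.11984) → (-9.64,4.12)
v2: (4.5,2.5) → rotate → (1.03662,-5.04236) → ×s → (2.16199,-10.51648) → (2.16,-10.52)
v3: (2.5,4) → rotate → (3.06701,-3.58377) → ×s → (6.39664,-7.47440) → (6.40,-7.47)

Cross-section at z=9: (-9.64,4.12) (2.16,-10.52) (6.40,-7.47)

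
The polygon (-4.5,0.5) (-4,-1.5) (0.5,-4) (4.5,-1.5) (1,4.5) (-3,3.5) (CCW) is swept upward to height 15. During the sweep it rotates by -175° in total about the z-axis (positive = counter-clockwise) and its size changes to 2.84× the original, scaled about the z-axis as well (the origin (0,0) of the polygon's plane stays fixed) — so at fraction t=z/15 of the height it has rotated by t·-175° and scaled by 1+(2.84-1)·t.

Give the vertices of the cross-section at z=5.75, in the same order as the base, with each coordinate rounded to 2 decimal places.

t = z/height = 5.75/15 = 0.383333
s = 1 + (scale-1)·z/height = 1 + (2.84-1)·5.75/15 = 1.705333
θ = twist·z/height = -175°·5.75/15 = -67.0833° = -1.170825 rad
cos θ = 0.389392, sin θ = -0.921072 (intermediates below are computed at full precision and shown rounded to 5 d.p.)
v1: (-4.5,0.5) → rotate → (-1.29173,4.33952) → ×s → (-2.20283,7.40033) → (-2.20,7.40)
v2: (-4,-1.5) → rotate → (-2.93918,3.10020) → ×s → (-5.01227,5.28688) → (-5.01,5.29)
v3: (0.5,-4) → rotate → (-3.48959,-2.01810) → ×s → (-5.95092,-3.44154) → (-5.95,-3.44)
v4: (4.5,-1.5) → rotate → (0.37066,-4.72891) → ×s → (0.63209,-8.06437) → (0.63,-8.06)
v5: (1,4.5) → rotate → (4.53422,0.83119) → ×s → (7.73235,1.41746) → (7.73,1.42)
v6: (-3,3.5) → rotate → (2.05558,4.12609) → ×s → (3.50544,7.03636) → (3.51,7.04)

Cross-section at z=5.75: (-2.20,7.40) (-5.01,5.29) (-5.95,-3.44) (0.63,-8.06) (7.73,1.42) (3.51,7.04)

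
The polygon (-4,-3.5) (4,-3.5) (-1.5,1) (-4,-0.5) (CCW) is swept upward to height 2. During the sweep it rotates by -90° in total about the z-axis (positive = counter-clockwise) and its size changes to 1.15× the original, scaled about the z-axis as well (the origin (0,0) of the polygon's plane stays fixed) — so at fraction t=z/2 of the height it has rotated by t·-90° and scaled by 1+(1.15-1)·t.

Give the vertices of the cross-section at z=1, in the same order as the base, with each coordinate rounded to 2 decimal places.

Cross-section at z=1: (-5.70,0.38) (0.38,-5.70) (-0.38,1.90) (-3.42,2.66)

t = z/height = 1/2 = 0.5
s = 1 + (scale-1)·z/height = 1 + (1.15-1)·1/2 = 1.075000
θ = twist·z/height = -90°·1/2 = -45.0000° = -0.785398 rad
cos θ = 0.707107, sin θ = -0.707107 (intermediates below are computed at full precision and shown rounded to 5 d.p.)
v1: (-4,-3.5) → rotate → (-5.30330,0.35355) → ×s → (-5.70105,0.38007) → (-5.70,0.38)
v2: (4,-3.5) → rotate → (0.35355,-5.30330) → ×s → (0.38007,-5.70105) → (0.38,-5.70)
v3: (-1.5,1) → rotate → (-0.35355,1.76777) → ×s → (-0.38007,1.90035) → (-0.38,1.90)
v4: (-4,-0.5) → rotate → (-3.18198,2.47487) → ×s → (-3.42063,2.66049) → (-3.42,2.66)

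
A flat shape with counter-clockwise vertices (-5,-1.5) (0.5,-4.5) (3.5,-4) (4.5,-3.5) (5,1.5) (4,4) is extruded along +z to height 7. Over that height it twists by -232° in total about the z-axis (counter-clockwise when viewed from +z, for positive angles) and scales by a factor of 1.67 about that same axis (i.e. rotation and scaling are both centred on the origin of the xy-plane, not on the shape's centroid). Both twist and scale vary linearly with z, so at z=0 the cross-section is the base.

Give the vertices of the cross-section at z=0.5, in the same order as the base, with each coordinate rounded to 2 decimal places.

t = z/height = 0.5/7 = 0.0714286
s = 1 + (scale-1)·z/height = 1 + (1.67-1)·0.5/7 = 1.047857
θ = twist·z/height = -232°·0.5/7 = -16.5714° = -0.289226 rad
cos θ = 0.958465, sin θ = -0.285210 (intermediates below are computed at full precision and shown rounded to 5 d.p.)
v1: (-5,-1.5) → rotate → (-5.22014,-0.01165) → ×s → (-5.46996,-0.01220) → (-5.47,-0.01)
v2: (0.5,-4.5) → rotate → (-0.80421,-4.45570) → ×s → (-0.84270,-4.66893) → (-0.84,-4.67)
v3: (3.5,-4) → rotate → (2.21379,-4.83210) → ×s → (2.31973,-5.06335) → (2.32,-5.06)
v4: (4.5,-3.5) → rotate → (3.31486,-4.63807) → ×s → (3.47350,-4.86004) → (3.47,-4.86)
v5: (5,1.5) → rotate → (5.22014,0.01165) → ×s → (5.46996,0.01220) → (5.47,0.01)
v6: (4,4) → rotate → (4.97470,2.69302) → ×s → (5.21278,2.82190) → (5.21,2.82)

Cross-section at z=0.5: (-5.47,-0.01) (-0.84,-4.67) (2.32,-5.06) (3.47,-4.86) (5.47,0.01) (5.21,2.82)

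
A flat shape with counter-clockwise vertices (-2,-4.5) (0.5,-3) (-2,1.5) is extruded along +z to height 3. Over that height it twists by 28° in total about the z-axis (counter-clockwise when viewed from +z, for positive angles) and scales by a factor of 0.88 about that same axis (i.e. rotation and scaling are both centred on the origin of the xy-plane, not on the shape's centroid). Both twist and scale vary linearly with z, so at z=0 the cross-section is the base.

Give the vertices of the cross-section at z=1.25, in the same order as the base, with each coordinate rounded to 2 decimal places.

t = z/height = 1.25/3 = 0.416667
s = 1 + (scale-1)·z/height = 1 + (0.88-1)·1.25/3 = 0.950000
θ = twist·z/height = 28°·1.25/3 = 11.6667° = 0.203622 rad
cos θ = 0.979341, sin θ = 0.202218 (intermediates below are computed at full precision and shown rounded to 5 d.p.)
v1: (-2,-4.5) → rotate → (-1.04870,-4.81147) → ×s → (-0.99627,-4.57089) → (-1.00,-4.57)
v2: (0.5,-3) → rotate → (1.09632,-2.83691) → ×s → (1.04151,-2.69507) → (1.04,-2.70)
v3: (-2,1.5) → rotate → (-2.26201,1.06458) → ×s → (-2.14891,1.01135) → (-2.15,1.01)

Cross-section at z=1.25: (-1.00,-4.57) (1.04,-2.70) (-2.15,1.01)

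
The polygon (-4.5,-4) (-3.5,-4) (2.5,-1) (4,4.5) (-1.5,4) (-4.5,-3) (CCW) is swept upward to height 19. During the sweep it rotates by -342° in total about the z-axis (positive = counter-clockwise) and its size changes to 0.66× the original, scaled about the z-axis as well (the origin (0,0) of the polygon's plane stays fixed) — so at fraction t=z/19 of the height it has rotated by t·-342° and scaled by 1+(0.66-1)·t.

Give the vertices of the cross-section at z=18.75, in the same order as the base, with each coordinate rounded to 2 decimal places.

Cross-section at z=18.75: (-1.75,-3.60) (-1.13,-3.35) (1.79,0.02) (1.31,3.78) (-1.94,2.07) (-2.00,-2.99)

t = z/height = 18.75/19 = 0.986842
s = 1 + (scale-1)·z/height = 1 + (0.66-1)·18.75/19 = 0.664474
θ = twist·z/height = -342°·18.75/19 = -337.5000° = -5.890486 rad
cos θ = 0.923880, sin θ = 0.382683 (intermediates below are computed at full precision and shown rounded to 5 d.p.)
v1: (-4.5,-4) → rotate → (-2.62672,-5.41759) → ×s → (-1.74539,-3.59985) → (-1.75,-3.60)
v2: (-3.5,-4) → rotate → (-1.70284,-5.03491) → ×s → (-1.13150,-3.34557) → (-1.13,-3.35)
v3: (2.5,-1) → rotate → (2.69238,0.03283) → ×s → (1.78902,0.02181) → (1.79,0.02)
v4: (4,4.5) → rotate → (1.97344,5.68819) → ×s → (1.31130,3.77965) → (1.31,3.78)
v5: (-1.5,4) → rotate → (-2.91655,3.12149) → ×s → (-1.93797,2.07415) → (-1.94,2.07)
v6: (-4.5,-3) → rotate → (-3.00941,-4.49371) → ×s → (-1.99967,-2.98595) → (-2.00,-2.99)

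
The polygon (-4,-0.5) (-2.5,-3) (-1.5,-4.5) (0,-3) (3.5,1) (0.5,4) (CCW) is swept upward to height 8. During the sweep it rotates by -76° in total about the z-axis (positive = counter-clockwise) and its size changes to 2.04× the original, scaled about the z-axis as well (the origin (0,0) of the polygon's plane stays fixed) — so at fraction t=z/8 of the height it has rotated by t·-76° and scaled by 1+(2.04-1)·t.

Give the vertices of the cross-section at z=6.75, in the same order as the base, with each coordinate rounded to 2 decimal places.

t = z/height = 6.75/8 = 0.84375
s = 1 + (scale-1)·z/height = 1 + (2.04-1)·6.75/8 = 1.877500
θ = twist·z/height = -76°·6.75/8 = -64.1250° = -1.119192 rad
cos θ = 0.436409, sin θ = -0.899748 (intermediates below are computed at full precision and shown rounded to 5 d.p.)
v1: (-4,-0.5) → rotate → (-2.19551,3.38079) → ×s → (-4.12207,6.34743) → (-4.12,6.35)
v2: (-2.5,-3) → rotate → (-3.79027,0.94014) → ×s → (-7.11623,1.76512) → (-7.12,1.77)
v3: (-1.5,-4.5) → rotate → (-4.70348,-0.61422) → ×s → (-8.83079,-1.15320) → (-8.83,-1.15)
v4: (0,-3) → rotate → (-2.69924,-1.30923) → ×s → (-5.06783,-2.45808) → (-5.07,-2.46)
v5: (3.5,1) → rotate → (2.42718,-2.71271) → ×s → (4.55703,-5.09311) → (4.56,-5.09)
v6: (0.5,4) → rotate → (3.81720,1.29576) → ×s → (7.16679,2.43279) → (7.17,2.43)

Cross-section at z=6.75: (-4.12,6.35) (-7.12,1.77) (-8.83,-1.15) (-5.07,-2.46) (4.56,-5.09) (7.17,2.43)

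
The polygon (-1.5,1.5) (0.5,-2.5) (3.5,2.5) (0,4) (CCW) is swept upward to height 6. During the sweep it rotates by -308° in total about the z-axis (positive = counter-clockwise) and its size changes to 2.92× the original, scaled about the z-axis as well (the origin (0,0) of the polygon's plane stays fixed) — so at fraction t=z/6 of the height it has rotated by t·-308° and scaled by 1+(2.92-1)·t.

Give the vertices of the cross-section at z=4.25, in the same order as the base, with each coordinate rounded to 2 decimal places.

Cross-section at z=4.25: (0.60,-4.97) (2.72,5.37) (-10.14,0.47) (-5.83,-7.42)

t = z/height = 4.25/6 = 0.708333
s = 1 + (scale-1)·z/height = 1 + (2.92-1)·4.25/6 = 2.360000
θ = twist·z/height = -308°·4.25/6 = -218.1667° = -3.807727 rad
cos θ = -0.786217, sin θ = 0.617951 (intermediates below are computed at full precision and shown rounded to 5 d.p.)
v1: (-1.5,1.5) → rotate → (0.25240,-2.10625) → ×s → (0.59566,-4.97075) → (0.60,-4.97)
v2: (0.5,-2.5) → rotate → (1.15177,2.27452) → ×s → (2.71818,5.36786) → (2.72,5.37)
v3: (3.5,2.5) → rotate → (-4.29664,0.19729) → ×s → (-10.14006,0.46560) → (-10.14,0.47)
v4: (0,4) → rotate → (-2.47180,-3.14487) → ×s → (-5.83346,-7.42188) → (-5.83,-7.42)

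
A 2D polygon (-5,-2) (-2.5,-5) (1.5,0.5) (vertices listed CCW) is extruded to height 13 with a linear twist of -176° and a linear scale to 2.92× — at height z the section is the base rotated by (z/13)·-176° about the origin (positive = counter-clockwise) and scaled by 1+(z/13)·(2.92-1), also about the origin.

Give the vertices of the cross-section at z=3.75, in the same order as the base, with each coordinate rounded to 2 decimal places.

t = z/height = 3.75/13 = 0.288462
s = 1 + (scale-1)·z/height = 1 + (2.92-1)·3.75/13 = 1.553846
θ = twist·z/height = -176°·3.75/13 = -50.7692° = -0.886090 rad
cos θ = 0.632445, sin θ = -0.774605 (intermediates below are computed at full precision and shown rounded to 5 d.p.)
v1: (-5,-2) → rotate → (-4.71144,2.60813) → ×s → (-7.32085,4.05264) → (-7.32,4.05)
v2: (-2.5,-5) → rotate → (-5.45414,-1.22571) → ×s → (-8.47489,-1.90457) → (-8.47,-1.90)
v3: (1.5,0.5) → rotate → (1.33597,-0.84568) → ×s → (2.07589,-1.31406) → (2.08,-1.31)

Cross-section at z=3.75: (-7.32,4.05) (-8.47,-1.90) (2.08,-1.31)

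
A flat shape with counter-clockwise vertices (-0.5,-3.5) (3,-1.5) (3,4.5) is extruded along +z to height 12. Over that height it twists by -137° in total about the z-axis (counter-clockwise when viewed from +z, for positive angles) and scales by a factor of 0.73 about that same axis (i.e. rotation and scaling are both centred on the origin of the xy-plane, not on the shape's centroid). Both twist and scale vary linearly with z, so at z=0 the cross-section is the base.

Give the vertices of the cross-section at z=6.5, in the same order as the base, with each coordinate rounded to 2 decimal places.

t = z/height = 6.5/12 = 0.541667
s = 1 + (scale-1)·z/height = 1 + (0.73-1)·6.5/12 = 0.853750
θ = twist·z/height = -137°·6.5/12 = -74.2083° = -1.295180 rad
cos θ = 0.272140, sin θ = -0.962258 (intermediates below are computed at full precision and shown rounded to 5 d.p.)
v1: (-0.5,-3.5) → rotate → (-3.50397,-0.47136) → ×s → (-2.99152,-0.40243) → (-2.99,-0.40)
v2: (3,-1.5) → rotate → (-0.62697,-3.29498) → ×s → (-0.53527,-2.81309) → (-0.54,-2.81)
v3: (3,4.5) → rotate → (5.14658,-1.66214) → ×s → (4.39389,-1.41905) → (4.39,-1.42)

Cross-section at z=6.5: (-2.99,-0.40) (-0.54,-2.81) (4.39,-1.42)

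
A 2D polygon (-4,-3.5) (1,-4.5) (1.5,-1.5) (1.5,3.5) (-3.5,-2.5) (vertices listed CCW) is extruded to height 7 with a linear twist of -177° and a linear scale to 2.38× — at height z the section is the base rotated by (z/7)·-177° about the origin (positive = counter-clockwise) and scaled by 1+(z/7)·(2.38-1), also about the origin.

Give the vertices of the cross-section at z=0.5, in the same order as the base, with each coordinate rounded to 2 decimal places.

Cross-section at z=0.5: (-5.13,-2.79) (-0.01,-5.06) (1.25,-1.97) (2.45,3.39) (-4.35,-1.84)

t = z/height = 0.5/7 = 0.0714286
s = 1 + (scale-1)·z/height = 1 + (2.38-1)·0.5/7 = 1.098571
θ = twist·z/height = -177°·0.5/7 = -12.6429° = -0.220659 rad
cos θ = 0.975753, sin θ = -0.218873 (intermediates below are computed at full precision and shown rounded to 5 d.p.)
v1: (-4,-3.5) → rotate → (-4.66907,-2.53964) → ×s → (-5.12931,-2.78998) → (-5.13,-2.79)
v2: (1,-4.5) → rotate → (-0.00918,-4.60976) → ×s → (-0.01008,-5.06415) → (-0.01,-5.06)
v3: (1.5,-1.5) → rotate → (1.13532,-1.79194) → ×s → (1.24723,-1.96857) → (1.25,-1.97)
v4: (1.5,3.5) → rotate → (2.22969,3.08683) → ×s → (2.44947,3.39110) → (2.45,3.39)
v5: (-3.5,-2.5) → rotate → (-3.96232,-1.67333) → ×s → (-4.35289,-1.83827) → (-4.35,-1.84)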